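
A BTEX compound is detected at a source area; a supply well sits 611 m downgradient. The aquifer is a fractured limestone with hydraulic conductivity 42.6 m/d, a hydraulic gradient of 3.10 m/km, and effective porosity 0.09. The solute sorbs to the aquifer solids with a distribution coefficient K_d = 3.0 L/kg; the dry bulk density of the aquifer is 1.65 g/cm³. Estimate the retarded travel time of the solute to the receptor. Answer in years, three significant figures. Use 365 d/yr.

Specific discharge q = 42.6 × 0.0031 = 0.1321 m/d
v = Ki/n = 42.6·0.0031/0.09 = 1.467 m/d
Retardation R = 1 + ρ_b·K_d/n = 1 + 1.65×3.0/0.09 = 56.00
Contaminant velocity v_c = v/R = 1.467/56.00 = 0.02620 m/d
t = L/v_c = 611/0.02620 = 23320 d
   = 23320/365 = 63.9 yr

63.9 years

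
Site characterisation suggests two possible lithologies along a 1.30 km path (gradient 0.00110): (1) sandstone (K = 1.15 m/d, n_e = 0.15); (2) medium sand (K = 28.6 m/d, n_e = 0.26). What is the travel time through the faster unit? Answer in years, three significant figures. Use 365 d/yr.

29.4 years

Unit 1 (sandstone): v = 1.15×0.0011/0.15 = 0.008433 m/d, t = 1300/0.008433 = 154200 d
Unit 2 (medium sand): v = 28.6×0.0011/0.26 = 0.1210 m/d, t = 1300/0.1210 = 10740 d
Faster: 10740 d / 365 = 29.4 yr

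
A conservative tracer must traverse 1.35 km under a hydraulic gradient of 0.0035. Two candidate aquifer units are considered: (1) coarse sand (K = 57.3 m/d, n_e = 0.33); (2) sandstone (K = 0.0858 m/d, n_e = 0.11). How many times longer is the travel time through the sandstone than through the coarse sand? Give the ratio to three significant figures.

223

Unit 1 (coarse sand): v = 57.3×0.0035/0.33 = 0.6077 m/d, t = 1350/0.6077 = 2221 d
Unit 2 (sandstone): v = 0.0858×0.0035/0.11 = 0.002730 m/d, t = 1350/0.002730 = 494500 d
t(sandstone) / t(coarse sand) = 494500/2221 = 223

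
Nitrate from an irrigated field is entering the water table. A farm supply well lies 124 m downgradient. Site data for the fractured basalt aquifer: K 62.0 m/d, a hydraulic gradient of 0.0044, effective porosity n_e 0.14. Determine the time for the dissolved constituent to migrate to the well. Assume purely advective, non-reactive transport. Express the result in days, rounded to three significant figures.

63.6 days

Specific discharge q = 62.0 × 0.0044 = 0.2728 m/d
v = Ki/n = 62.0·0.0044/0.14 = 1.949 m/d
t = L / v = 124 / 1.949 = 63.64 d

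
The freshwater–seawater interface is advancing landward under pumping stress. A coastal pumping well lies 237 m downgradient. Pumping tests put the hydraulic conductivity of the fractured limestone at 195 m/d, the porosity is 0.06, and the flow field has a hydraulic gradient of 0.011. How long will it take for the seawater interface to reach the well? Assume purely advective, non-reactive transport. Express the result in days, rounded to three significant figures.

Darcy flux q = K·i = 195 × 0.011 = 2.145 m/d
Seepage velocity v = q / n = 2.145 / 0.06 = 35.75 m/d
t = L / v = 237 / 35.75 = 6.629 d

6.63 days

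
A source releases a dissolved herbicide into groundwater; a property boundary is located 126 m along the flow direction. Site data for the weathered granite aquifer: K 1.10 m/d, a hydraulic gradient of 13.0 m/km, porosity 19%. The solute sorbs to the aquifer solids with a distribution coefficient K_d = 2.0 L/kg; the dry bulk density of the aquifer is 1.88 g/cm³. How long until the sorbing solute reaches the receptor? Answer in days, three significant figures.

34800 days

Darcy flux q = K·i = 1.10 × 0.013 = 0.01430 m/d
Average linear velocity = 0.01430 / 0.19 = 0.07526 m/d
Retardation R = 1 + ρ_b·K_d/n = 1 + 1.88×2.0/0.19 = 20.79
Contaminant velocity v_c = v/R = 0.07526/20.79 = 0.003620 m/d
t = L/v_c = 126/0.003620 = 34800 d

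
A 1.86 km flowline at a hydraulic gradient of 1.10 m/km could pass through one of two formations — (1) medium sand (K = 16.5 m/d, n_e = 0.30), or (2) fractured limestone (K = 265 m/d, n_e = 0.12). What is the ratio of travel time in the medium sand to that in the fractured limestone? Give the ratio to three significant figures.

40.2

Unit 1 (medium sand): v = 16.5×0.0011/0.30 = 0.06050 m/d, t = 1860/0.06050 = 30740 d
Unit 2 (fractured limestone): v = 265×0.0011/0.12 = 2.429 m/d, t = 1860/2.429 = 765.7 d
t(medium sand) / t(fractured limestone) = 30740/765.7 = 40.2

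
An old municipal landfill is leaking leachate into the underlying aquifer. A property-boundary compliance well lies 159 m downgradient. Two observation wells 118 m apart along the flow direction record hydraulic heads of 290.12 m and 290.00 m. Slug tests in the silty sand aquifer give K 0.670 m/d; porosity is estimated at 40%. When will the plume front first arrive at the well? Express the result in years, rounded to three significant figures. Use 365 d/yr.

256 years

Hydraulic gradient i = (290.12 − 290.00) / 118 = 0.12 / 118 = 0.001017
Specific discharge q = 0.670 × 0.001017 = 6.814e-4 m/d
Average linear velocity = 6.814e-4 / 0.40 = 0.001703 m/d
t = L / v = 159 / 0.001703 = 93340 d
   = 93340 / 365 = 256 yr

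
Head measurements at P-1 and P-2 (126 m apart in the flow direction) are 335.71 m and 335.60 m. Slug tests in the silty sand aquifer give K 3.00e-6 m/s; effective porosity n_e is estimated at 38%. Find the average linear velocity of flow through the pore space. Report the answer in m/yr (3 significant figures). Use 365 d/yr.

0.217 m/yr

Hydraulic gradient i = (335.71 − 335.60) / 126 = 0.11 / 126 = 8.730e-4
K = 3.00e-6 m/s × 86400 s/d = 0.2592 m/d
Specific discharge q = 0.2592 × 8.730e-4 = 2.263e-4 m/d
v_s = q/n_e = 2.263e-4/0.38 = 5.955e-4 m/d
   = 5.955e-4 × 365 = 0.217 m/yr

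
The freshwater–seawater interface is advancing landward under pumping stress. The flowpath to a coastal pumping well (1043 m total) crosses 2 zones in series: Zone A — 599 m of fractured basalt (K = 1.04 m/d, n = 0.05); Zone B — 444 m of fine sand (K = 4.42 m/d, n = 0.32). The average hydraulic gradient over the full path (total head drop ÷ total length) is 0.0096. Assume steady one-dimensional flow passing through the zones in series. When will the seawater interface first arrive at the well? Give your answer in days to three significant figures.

11600 days

Continuity: the same q passes through each zone, so ΔH = q·Σ(L_j/K_j) — the zones act as resistances in series.
Σ(L/K) = 599/1.04 + 444/4.42 = 576.0 + 100.5 = 676.4 d
K_eq = L_total / Σ(L/K) = 1043 / 676.4 = 1.542 m/d
q = K_eq · i = 1.542 × 0.0096 = 0.01480 m/d (same in every zone)
Zone A: v = q/n = 0.01480/0.05 = 0.2961 m/d → t_A = 599/0.2961 = 2023 d
Zone B: v = q/n = 0.01480/0.32 = 0.04626 m/d → t_B = 444/0.04626 = 9598 d
Total t = 2023 + 9598 = 11620 d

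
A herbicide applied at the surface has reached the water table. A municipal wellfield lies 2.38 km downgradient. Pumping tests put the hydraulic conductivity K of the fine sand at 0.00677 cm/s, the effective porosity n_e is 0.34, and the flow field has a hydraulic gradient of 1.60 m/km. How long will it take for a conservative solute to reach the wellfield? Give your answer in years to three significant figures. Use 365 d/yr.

K = 0.00677 cm/s × 864 = 5.849 m/d
Darcy flux q = K·i = 5.849 × 0.0016 = 0.009359 m/d
v_s = q/n_e = 0.009359/0.34 = 0.02753 m/d
L = 2.38 km = 2380 m
t = L / v = 2380 / 0.02753 = 86460 d
   = 86460 / 365 = 237 yr

237 years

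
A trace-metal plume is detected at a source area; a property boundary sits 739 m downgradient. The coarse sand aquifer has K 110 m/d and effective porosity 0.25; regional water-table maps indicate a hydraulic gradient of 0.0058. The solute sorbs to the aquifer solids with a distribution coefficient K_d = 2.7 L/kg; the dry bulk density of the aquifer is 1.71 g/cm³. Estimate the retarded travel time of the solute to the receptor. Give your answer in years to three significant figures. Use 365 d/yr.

Darcy flux q = K·i = 110 × 0.0058 = 0.6380 m/d
v_s = q/n_e = 0.6380/0.25 = 2.552 m/d
Retardation R = 1 + ρ_b·K_d/n = 1 + 1.71×2.7/0.25 = 19.47
Contaminant velocity v_c = v/R = 2.552/19.47 = 0.1311 m/d
t = L/v_c = 739/0.1311 = 5637 d
   = 5637/365 = 15.4 yr

15.4 years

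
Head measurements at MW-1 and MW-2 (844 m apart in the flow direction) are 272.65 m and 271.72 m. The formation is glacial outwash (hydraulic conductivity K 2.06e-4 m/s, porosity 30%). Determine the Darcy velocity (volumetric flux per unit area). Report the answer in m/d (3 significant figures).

Hydraulic gradient i = (272.65 − 271.72) / 844 = 0.93 / 844 = 0.001102
K = 2.06e-4 m/s × 86400 s/d = 17.80 m/d
Specific discharge q = 17.80 × 0.001102 = 0.01961 m/d

0.0196 m/d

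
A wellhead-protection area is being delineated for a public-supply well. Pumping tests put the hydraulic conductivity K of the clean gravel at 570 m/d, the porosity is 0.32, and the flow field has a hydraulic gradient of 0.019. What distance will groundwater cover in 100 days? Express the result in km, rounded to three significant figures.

3.38 km

q = Ki = 570 × 0.019 = 10.83 m/d
v_s = q/n_e = 10.83/0.32 = 33.84 m/d
L = v × T = 33.84 × 100 = 3384 m
   = 3.38 km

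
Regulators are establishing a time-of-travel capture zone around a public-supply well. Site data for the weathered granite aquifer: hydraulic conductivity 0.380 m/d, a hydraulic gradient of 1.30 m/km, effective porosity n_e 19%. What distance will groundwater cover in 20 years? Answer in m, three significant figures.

19.0 m

Darcy flux q = K·i = 0.380 × 0.0013 = 4.940e-4 m/d
Average linear velocity = 4.940e-4 / 0.19 = 0.002600 m/d
T = 20 yr × 365 = 7300 d
L = v × T = 0.002600 × 7300 = 18.98 m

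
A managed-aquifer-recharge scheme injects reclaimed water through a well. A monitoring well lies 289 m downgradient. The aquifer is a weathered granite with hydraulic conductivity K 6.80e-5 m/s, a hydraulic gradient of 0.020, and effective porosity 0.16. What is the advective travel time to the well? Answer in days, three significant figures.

K = 6.80e-5 m/s × 86400 s/d = 5.875 m/d
Specific discharge q = 5.875 × 0.020 = 0.1175 m/d
v_s = q/n_e = 0.1175/0.16 = 0.7344 m/d
t = L / v = 289 / 0.7344 = 393.5 d

394 days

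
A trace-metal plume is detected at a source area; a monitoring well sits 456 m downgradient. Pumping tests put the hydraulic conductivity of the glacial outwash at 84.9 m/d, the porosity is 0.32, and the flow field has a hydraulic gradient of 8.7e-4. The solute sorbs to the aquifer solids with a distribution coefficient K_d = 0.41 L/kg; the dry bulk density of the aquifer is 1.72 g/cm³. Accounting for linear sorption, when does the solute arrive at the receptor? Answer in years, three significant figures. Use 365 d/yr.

Darcy flux q = K·i = 84.9 × 8.7e-4 = 0.07386 m/d
Average linear velocity = 0.07386 / 0.32 = 0.2308 m/d
Retardation R = 1 + ρ_b·K_d/n = 1 + 1.72×0.41/0.32 = 3.204
Contaminant velocity v_c = v/R = 0.2308/3.204 = 0.07205 m/d
t = L/v_c = 456/0.07205 = 6329 d
   = 6329/365 = 17.3 yr

17.3 years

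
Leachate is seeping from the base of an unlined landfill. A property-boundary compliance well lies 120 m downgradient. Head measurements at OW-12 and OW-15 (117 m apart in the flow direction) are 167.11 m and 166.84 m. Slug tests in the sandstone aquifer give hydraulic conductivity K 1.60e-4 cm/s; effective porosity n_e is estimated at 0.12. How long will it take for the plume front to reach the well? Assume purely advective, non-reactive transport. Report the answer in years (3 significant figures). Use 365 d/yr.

124 years

Hydraulic gradient i = (167.11 − 166.84) / 117 = 0.27 / 117 = 0.002308
K = 1.60e-4 cm/s × 864 = 0.1382 m/d
q = Ki = 0.1382 × 0.002308 = 3.190e-4 m/d
v_s = q/n_e = 3.190e-4/0.12 = 0.002658 m/d
t = L / v = 120 / 0.002658 = 45140 d
   = 45140 / 365 = 124 yr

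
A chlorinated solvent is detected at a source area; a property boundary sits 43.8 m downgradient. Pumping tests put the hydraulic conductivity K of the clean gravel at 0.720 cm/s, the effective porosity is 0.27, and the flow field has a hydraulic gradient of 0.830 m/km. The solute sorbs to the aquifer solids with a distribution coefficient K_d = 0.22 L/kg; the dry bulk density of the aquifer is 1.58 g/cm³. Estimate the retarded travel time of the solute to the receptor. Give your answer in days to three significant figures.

52.4 days

K = 0.720 cm/s × 864 = 622.1 m/d
q = Ki = 622.1 × 8.3e-4 = 0.5163 m/d
Average linear velocity = 0.5163 / 0.27 = 1.912 m/d
Retardation R = 1 + ρ_b·K_d/n = 1 + 1.58×0.22/0.27 = 2.287
Contaminant velocity v_c = v/R = 1.912/2.287 = 0.8360 m/d
t = L/v_c = 43.8/0.8360 = 52.39 d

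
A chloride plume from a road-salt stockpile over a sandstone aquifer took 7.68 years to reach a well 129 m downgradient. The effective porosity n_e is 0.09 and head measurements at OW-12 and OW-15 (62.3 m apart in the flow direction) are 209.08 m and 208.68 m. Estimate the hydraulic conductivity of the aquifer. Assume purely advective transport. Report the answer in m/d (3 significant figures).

0.645 m/d

Hydraulic gradient i = (209.08 − 208.68) / 62.3 = 0.40 / 62.3 = 0.006421
t = 7.68 years = 2803 d
v = L / t = 129 / 2803 = 0.04602 m/d
K = v · n / i = 0.04602 × 0.09 / 0.006421 = 0.645 m/d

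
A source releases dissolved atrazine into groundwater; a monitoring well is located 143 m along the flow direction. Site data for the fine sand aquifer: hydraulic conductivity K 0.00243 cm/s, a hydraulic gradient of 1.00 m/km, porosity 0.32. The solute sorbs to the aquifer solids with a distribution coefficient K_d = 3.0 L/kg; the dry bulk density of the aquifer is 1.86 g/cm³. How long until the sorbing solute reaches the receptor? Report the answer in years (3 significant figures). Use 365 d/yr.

K = 0.00243 cm/s × 864 = 2.100 m/d
Specific discharge q = 2.100 × 0.0010 = 0.002100 m/d
Seepage velocity v = q / n = 0.002100 / 0.32 = 0.006561 m/d
Retardation R = 1 + ρ_b·K_d/n = 1 + 1.86×3.0/0.32 = 18.44
Contaminant velocity v_c = v/R = 0.006561/18.44 = 3.559e-4 m/d
t = L/v_c = 143/3.559e-4 = 401900 d
   = 401900/365 = 1100 yr

1100 years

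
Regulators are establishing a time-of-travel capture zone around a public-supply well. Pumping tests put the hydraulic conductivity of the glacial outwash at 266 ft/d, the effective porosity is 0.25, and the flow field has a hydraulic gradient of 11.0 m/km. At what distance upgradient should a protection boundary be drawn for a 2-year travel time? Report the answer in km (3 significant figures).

K = 266 ft/d × 0.3048 = 81.08 m/d
q = Ki = 81.08 × 0.011 = 0.8918 m/d
Seepage velocity v = q / n = 0.8918 / 0.25 = 3.567 m/d
T = 2 yr × 365 = 730 d
L = v × T = 3.567 × 730 = 2604 m
   = 2.60 km

2.60 km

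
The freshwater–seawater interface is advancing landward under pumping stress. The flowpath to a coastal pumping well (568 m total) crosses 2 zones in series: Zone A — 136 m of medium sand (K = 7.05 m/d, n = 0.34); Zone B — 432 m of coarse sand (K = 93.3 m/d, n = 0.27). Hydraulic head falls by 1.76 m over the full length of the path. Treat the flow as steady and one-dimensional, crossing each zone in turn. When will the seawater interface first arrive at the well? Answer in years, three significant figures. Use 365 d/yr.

Steady 1-D flow in series ⇒ the Darcy flux q is identical in every zone and the zone head losses add (resistances L/K in series).
Σ(L/K) = 136/7.05 + 432/93.3 = 19.29 + 4.630 = 23.92 d
q = ΔH / Σ(L/K) = 1.76 / 23.92 = 0.07358 m/d (same in every zone)
Zone A: v = q/n = 0.07358/0.34 = 0.2164 m/d → t_A = 136/0.2164 = 628.5 d
Zone B: v = q/n = 0.07358/0.27 = 0.2725 m/d → t_B = 432/0.2725 = 1585 d
Total t = 628.5 + 1585 = 2214 d
   = 2214 / 365 = 6.07 yr

6.07 years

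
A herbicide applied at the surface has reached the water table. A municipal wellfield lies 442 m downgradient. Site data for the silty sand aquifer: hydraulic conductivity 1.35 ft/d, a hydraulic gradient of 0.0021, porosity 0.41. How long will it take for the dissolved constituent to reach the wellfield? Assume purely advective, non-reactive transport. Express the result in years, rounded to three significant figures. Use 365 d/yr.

K = 1.35 ft/d × 0.3048 = 0.4115 m/d
q = Ki = 0.4115 × 0.0021 = 8.641e-4 m/d
Seepage velocity v = q / n = 8.641e-4 / 0.41 = 0.002108 m/d
t = L / v = 442 / 0.002108 = 209700 d
   = 209700 / 365 = 575 yr

575 years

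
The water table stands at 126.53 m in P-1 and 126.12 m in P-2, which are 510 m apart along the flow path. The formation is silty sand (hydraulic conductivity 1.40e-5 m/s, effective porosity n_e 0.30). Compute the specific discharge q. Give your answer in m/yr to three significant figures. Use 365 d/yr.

Hydraulic gradient i = (126.53 − 126.12) / 510 = 0.41 / 510 = 8.039e-4
K = 1.40e-5 m/s × 86400 s/d = 1.210 m/d
q = Ki = 1.210 × 8.039e-4 = 9.724e-4 m/d
   = 9.724e-4 × 365 = 0.355 m/yr

0.355 m/yr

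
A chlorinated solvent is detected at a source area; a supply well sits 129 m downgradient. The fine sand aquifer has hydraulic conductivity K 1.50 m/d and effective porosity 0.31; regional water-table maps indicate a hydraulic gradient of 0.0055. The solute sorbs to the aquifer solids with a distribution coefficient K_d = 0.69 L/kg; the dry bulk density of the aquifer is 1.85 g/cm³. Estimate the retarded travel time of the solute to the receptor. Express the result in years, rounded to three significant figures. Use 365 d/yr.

68.0 years

Darcy flux q = K·i = 1.50 × 0.0055 = 0.008250 m/d
Seepage velocity v = q / n = 0.008250 / 0.31 = 0.02661 m/d
Retardation R = 1 + ρ_b·K_d/n = 1 + 1.85×0.69/0.31 = 5.118
Contaminant velocity v_c = v/R = 0.02661/5.118 = 0.005200 m/d
t = L/v_c = 129/0.005200 = 24810 d
   = 24810/365 = 68.0 yr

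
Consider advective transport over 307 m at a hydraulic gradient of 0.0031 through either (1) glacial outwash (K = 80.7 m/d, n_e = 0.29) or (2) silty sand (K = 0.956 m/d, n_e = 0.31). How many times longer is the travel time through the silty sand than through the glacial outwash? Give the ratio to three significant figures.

Unit 1 (glacial outwash): v = 80.7×0.0031/0.29 = 0.8627 m/d, t = 307/0.8627 = 355.9 d
Unit 2 (silty sand): v = 0.956×0.0031/0.31 = 0.009560 m/d, t = 307/0.009560 = 32110 d
t(silty sand) / t(glacial outwash) = 32110/355.9 = 90.2

90.2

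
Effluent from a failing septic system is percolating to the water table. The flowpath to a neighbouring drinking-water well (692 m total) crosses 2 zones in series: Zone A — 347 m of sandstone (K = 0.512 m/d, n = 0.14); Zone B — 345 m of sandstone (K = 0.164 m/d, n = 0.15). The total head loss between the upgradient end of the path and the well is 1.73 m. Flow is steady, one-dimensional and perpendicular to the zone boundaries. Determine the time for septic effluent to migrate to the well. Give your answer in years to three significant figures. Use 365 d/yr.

442 years

Steady 1-D flow in series ⇒ the Darcy flux q is identical in every zone and the zone head losses add (resistances L/K in series).
Σ(L/K) = 347/0.512 + 345/0.164 = 677.7 + 2104 = 2781 d
q = ΔH / Σ(L/K) = 1.73 / 2781 = 6.220e-4 m/d (same in every zone)
Zone A: v = q/n = 6.220e-4/0.14 = 0.004443 m/d → t_A = 347/0.004443 = 78100 d
Zone B: v = q/n = 6.220e-4/0.15 = 0.004147 m/d → t_B = 345/0.004147 = 83200 d
Total t = 78100 + 83200 = 161300 d
   = 161300 / 365 = 442 yr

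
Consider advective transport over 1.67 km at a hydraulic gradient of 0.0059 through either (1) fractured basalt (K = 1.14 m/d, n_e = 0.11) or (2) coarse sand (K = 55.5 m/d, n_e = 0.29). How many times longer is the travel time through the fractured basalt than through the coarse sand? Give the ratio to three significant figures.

18.5

Unit 1 (fractured basalt): v = 1.14×0.0059/0.11 = 0.06115 m/d, t = 1670/0.06115 = 27310 d
Unit 2 (coarse sand): v = 55.5×0.0059/0.29 = 1.129 m/d, t = 1670/1.129 = 1479 d
t(fractured basalt) / t(coarse sand) = 27310/1479 = 18.5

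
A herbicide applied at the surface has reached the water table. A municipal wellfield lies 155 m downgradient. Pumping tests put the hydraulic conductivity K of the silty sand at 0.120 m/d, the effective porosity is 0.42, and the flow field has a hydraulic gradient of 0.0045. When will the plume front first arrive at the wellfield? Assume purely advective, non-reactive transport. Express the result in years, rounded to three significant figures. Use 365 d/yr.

330 years

Darcy flux q = K·i = 0.120 × 0.0045 = 5.400e-4 m/d
v_s = q/n_e = 5.400e-4/0.42 = 0.001286 m/d
t = L / v = 155 / 0.001286 = 120600 d
   = 120600 / 365 = 330 yr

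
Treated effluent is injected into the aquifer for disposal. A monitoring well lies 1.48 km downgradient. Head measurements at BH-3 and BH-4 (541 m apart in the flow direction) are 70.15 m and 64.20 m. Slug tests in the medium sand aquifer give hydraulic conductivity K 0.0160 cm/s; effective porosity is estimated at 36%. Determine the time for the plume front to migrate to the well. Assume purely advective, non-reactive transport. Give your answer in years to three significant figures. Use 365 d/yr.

Hydraulic gradient i = (70.15 − 64.20) / 541 = 5.95 / 541 = 0.01100
K = 0.0160 cm/s × 864 = 13.82 m/d
Darcy flux q = K·i = 13.82 × 0.01100 = 0.1520 m/d
Average linear velocity = 0.1520 / 0.36 = 0.4223 m/d
L = 1.48 km = 1480 m
t = L / v = 1480 / 0.4223 = 3504 d
   = 3504 / 365 = 9.60 yr

9.60 years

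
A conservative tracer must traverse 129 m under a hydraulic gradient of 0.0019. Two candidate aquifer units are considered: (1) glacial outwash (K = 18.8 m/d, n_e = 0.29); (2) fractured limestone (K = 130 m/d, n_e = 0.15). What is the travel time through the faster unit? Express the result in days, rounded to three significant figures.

Unit 1 (glacial outwash): v = 18.8×0.0019/0.29 = 0.1232 m/d, t = 129/0.1232 = 1047 d
Unit 2 (fractured limestone): v = 130×0.0019/0.15 = 1.647 m/d, t = 129/1.647 = 78.34 d
Faster unit: t = 78.3 d

78.3 days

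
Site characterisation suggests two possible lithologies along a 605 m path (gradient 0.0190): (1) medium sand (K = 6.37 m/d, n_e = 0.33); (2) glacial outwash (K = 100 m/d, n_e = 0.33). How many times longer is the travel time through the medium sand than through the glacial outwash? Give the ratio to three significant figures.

15.7

Unit 1 (medium sand): v = 6.37×0.019/0.33 = 0.3668 m/d, t = 605/0.3668 = 1650 d
Unit 2 (glacial outwash): v = 100×0.019/0.33 = 5.758 m/d, t = 605/5.758 = 105.1 d
t(medium sand) / t(glacial outwash) = 1650/105.1 = 15.7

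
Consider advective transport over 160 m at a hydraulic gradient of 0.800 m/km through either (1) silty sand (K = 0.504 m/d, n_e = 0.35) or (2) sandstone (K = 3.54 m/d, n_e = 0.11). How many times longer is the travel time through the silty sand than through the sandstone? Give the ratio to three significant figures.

22.3

Unit 1 (silty sand): v = 0.504×8.0e-4/0.35 = 0.001152 m/d, t = 160/0.001152 = 138900 d
Unit 2 (sandstone): v = 3.54×8.0e-4/0.11 = 0.02575 m/d, t = 160/0.02575 = 6215 d
t(silty sand) / t(sandstone) = 138900/6215 = 22.3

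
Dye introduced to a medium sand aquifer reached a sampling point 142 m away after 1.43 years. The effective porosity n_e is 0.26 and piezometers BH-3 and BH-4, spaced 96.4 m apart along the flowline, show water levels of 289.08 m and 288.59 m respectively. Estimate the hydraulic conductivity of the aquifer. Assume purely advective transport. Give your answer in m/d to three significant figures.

Hydraulic gradient i = (289.08 − 288.59) / 96.4 = 0.49 / 96.4 = 0.005083
t = 1.43 years = 521.9 d
v = L / t = 142 / 521.9 = 0.2721 m/d
K = v · n / i = 0.2721 × 0.26 / 0.005083 = 13.9 m/d

13.9 m/d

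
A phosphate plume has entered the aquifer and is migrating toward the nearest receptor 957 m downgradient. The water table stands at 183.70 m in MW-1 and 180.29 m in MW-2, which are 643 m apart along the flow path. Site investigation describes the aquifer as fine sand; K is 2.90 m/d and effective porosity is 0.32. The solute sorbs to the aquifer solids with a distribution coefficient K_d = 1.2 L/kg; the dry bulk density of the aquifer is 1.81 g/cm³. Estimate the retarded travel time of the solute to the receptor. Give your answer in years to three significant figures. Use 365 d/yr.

425 years

Hydraulic gradient i = (183.70 − 180.29) / 643 = 3.41 / 643 = 0.005303
Specific discharge q = 2.90 × 0.005303 = 0.01538 m/d
Seepage velocity v = q / n = 0.01538 / 0.32 = 0.04806 m/d
Retardation R = 1 + ρ_b·K_d/n = 1 + 1.81×1.2/0.32 = 7.788
Contaminant velocity v_c = v/R = 0.04806/7.788 = 0.006172 m/d
t = L/v_c = 957/0.006172 = 155100 d
   = 155100/365 = 425 yr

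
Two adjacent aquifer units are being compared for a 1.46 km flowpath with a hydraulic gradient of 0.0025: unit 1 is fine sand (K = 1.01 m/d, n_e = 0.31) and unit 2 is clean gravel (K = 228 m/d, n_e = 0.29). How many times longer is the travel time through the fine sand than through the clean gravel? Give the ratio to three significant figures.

241

Unit 1 (fine sand): v = 1.01×0.0025/0.31 = 0.008145 m/d, t = 1460/0.008145 = 179200 d
Unit 2 (clean gravel): v = 228×0.0025/0.29 = 1.966 m/d, t = 1460/1.966 = 742.8 d
t(fine sand) / t(clean gravel) = 179200/742.8 = 241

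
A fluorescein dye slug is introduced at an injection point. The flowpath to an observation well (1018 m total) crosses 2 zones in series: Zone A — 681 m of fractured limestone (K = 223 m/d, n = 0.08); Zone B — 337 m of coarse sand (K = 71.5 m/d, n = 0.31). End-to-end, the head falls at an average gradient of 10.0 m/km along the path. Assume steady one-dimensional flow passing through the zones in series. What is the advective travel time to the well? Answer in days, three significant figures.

121 days

Steady 1-D flow in series ⇒ the Darcy flux q is identical in every zone and the zone head losses add (resistances L/K in series).
Σ(L/K) = 681/223 + 337/71.5 = 3.054 + 4.713 = 7.767 d
K_eq = L_total / Σ(L/K) = 1018 / 7.767 = 131.1 m/d
q = K_eq · i = 131.1 × 0.010 = 1.311 m/d (same in every zone)
Zone A: v = q/n = 1.311/0.08 = 16.38 m/d → t_A = 681/16.38 = 41.57 d
Zone B: v = q/n = 1.311/0.31 = 4.228 m/d → t_B = 337/4.228 = 79.71 d
Total t = 41.57 + 79.71 = 121.3 d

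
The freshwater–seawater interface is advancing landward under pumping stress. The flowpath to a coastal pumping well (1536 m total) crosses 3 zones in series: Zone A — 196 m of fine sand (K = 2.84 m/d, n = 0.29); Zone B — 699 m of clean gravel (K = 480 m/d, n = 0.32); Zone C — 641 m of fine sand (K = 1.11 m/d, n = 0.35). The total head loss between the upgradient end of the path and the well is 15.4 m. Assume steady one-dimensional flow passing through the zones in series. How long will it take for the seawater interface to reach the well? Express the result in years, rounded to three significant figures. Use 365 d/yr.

Continuity: the same q passes through each zone, so ΔH = q·Σ(L_j/K_j) — the zones act as resistances in series.
Σ(L/K) = 196/2.84 + 699/480 + 641/1.11 = 69.01 + 1.456 + 577.5 = 647.9 d
q = ΔH / Σ(L/K) = 15.4 / 647.9 = 0.02377 m/d (same in every zone)
Zone A: v = q/n = 0.02377/0.29 = 0.08196 m/d → t_A = 196/0.08196 = 2392 d
Zone B: v = q/n = 0.02377/0.32 = 0.07427 m/d → t_B = 699/0.07427 = 9411 d
Zone C: v = q/n = 0.02377/0.35 = 0.06791 m/d → t_C = 641/0.06791 = 9439 d
Total t = 2392 + 9411 + 9439 = 21240 d
   = 21240 / 365 = 58.2 yr

58.2 years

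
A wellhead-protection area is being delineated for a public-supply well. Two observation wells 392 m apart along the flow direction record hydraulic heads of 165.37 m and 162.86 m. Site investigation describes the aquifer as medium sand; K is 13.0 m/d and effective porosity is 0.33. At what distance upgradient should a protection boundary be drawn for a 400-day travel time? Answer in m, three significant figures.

Hydraulic gradient i = (165.37 − 162.86) / 392 = 2.51 / 392 = 0.006403
Specific discharge q = 13.0 × 0.006403 = 0.08324 m/d
v_s = q/n_e = 0.08324/0.33 = 0.2522 m/d
L = v × T = 0.2522 × 400 = 100.9 m

101 m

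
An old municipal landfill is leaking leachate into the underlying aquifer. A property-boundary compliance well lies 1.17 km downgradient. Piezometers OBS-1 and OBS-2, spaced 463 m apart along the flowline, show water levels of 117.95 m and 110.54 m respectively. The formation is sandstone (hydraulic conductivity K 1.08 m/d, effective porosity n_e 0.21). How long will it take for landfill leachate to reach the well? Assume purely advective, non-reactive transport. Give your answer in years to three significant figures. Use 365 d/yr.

38.9 years

Hydraulic gradient i = (117.95 − 110.54) / 463 = 7.41 / 463 = 0.01600
Darcy flux q = K·i = 1.08 × 0.01600 = 0.01728 m/d
Seepage velocity v = q / n = 0.01728 / 0.21 = 0.08231 m/d
L = 1.17 km = 1170 m
t = L / v = 1170 / 0.08231 = 14210 d
   = 14210 / 365 = 38.9 yr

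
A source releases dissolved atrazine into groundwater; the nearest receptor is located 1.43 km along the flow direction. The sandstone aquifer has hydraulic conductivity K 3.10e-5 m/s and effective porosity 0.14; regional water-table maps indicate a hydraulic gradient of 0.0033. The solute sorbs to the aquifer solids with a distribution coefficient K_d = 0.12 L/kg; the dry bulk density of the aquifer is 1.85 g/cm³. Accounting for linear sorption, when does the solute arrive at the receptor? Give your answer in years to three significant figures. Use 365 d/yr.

160 years

K = 3.10e-5 m/s × 86400 s/d = 2.678 m/d
Darcy flux q = K·i = 2.678 × 0.0033 = 0.008839 m/d
v = Ki/n = 2.678·0.0033/0.14 = 0.06313 m/d
Retardation R = 1 + ρ_b·K_d/n = 1 + 1.85×0.12/0.14 = 2.586
Contaminant velocity v_c = v/R = 0.06313/2.586 = 0.02442 m/d
L = 1.43 km = 1430 m
t = L/v_c = 1430/0.02442 = 58570 d
   = 58570/365 = 160 yr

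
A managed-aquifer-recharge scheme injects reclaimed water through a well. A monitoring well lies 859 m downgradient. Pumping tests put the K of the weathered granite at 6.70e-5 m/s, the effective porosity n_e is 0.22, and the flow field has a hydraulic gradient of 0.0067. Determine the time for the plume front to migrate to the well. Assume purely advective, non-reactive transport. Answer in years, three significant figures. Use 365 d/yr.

13.3 years

K = 6.70e-5 m/s × 86400 s/d = 5.789 m/d
Specific discharge q = 5.789 × 0.0067 = 0.03878 m/d
v = Ki/n = 5.789·0.0067/0.22 = 0.1763 m/d
t = L / v = 859 / 0.1763 = 4873 d
   = 4873 / 365 = 13.3 yr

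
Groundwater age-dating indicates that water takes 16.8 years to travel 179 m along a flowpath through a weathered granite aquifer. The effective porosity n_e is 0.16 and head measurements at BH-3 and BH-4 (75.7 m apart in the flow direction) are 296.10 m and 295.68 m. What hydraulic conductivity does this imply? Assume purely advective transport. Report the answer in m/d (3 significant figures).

Hydraulic gradient i = (296.10 − 295.68) / 75.7 = 0.42 / 75.7 = 0.005548
t = 16.8 years = 6132 d
v = L / t = 179 / 6132 = 0.02919 m/d
K = v · n / i = 0.02919 × 0.16 / 0.005548 = 0.842 m/d

0.842 m/d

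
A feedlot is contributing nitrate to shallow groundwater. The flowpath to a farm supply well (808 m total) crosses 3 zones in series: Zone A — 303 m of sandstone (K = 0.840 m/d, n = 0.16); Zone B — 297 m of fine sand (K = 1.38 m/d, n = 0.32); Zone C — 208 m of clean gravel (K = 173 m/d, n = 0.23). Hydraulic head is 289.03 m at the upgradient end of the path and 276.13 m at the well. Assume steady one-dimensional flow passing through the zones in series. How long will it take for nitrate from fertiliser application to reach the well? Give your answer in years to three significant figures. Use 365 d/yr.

23.5 years

Total head drop ΔH = 289.03 − 276.13 = 12.90 m
Continuity: the same q passes through each zone, so ΔH = q·Σ(L_j/K_j) — the zones act as resistances in series.
Σ(L/K) = 303/0.840 + 297/1.38 + 208/173 = 360.7 + 215.2 + 1.202 = 577.1 d
q = ΔH / Σ(L/K) = 12.90 / 577.1 = 0.02235 m/d (same in every zone)
Zone A: v = q/n = 0.02235/0.16 = 0.1397 m/d → t_A = 303/0.1397 = 2169 d
Zone B: v = q/n = 0.02235/0.32 = 0.06985 m/d → t_B = 297/0.06985 = 4252 d
Zone C: v = q/n = 0.02235/0.23 = 0.09718 m/d → t_C = 208/0.09718 = 2140 d
Total t = 2169 + 4252 + 2140 = 8561 d
   = 8561 / 365 = 23.5 yr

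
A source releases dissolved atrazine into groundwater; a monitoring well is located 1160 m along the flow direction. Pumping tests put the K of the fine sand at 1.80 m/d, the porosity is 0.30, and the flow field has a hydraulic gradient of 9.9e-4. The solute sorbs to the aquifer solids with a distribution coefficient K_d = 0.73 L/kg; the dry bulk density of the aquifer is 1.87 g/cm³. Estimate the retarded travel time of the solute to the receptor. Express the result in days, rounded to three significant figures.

Darcy flux q = K·i = 1.80 × 9.9e-4 = 0.001782 m/d
Seepage velocity v = q / n = 0.001782 / 0.30 = 0.005940 m/d
Retardation R = 1 + ρ_b·K_d/n = 1 + 1.87×0.73/0.30 = 5.550
Contaminant velocity v_c = v/R = 0.005940/5.550 = 0.001070 m/d
t = L/v_c = 1160/0.001070 = 1.084e6 d

1.08e6 days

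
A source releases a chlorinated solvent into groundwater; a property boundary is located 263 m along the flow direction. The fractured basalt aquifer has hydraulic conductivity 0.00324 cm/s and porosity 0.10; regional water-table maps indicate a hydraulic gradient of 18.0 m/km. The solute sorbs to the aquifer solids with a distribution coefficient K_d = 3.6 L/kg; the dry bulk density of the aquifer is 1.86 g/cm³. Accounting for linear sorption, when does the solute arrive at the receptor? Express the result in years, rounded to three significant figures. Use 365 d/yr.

K = 0.00324 cm/s × 864 = 2.799 m/d
q = Ki = 2.799 × 0.018 = 0.05039 m/d
v_s = q/n_e = 0.05039/0.10 = 0.5039 m/d
Retardation R = 1 + ρ_b·K_d/n = 1 + 1.86×3.6/0.10 = 67.96
Contaminant velocity v_c = v/R = 0.5039/67.96 = 0.007414 m/d
t = L/v_c = 263/0.007414 = 35470 d
   = 35470/365 = 97.2 yr

97.2 years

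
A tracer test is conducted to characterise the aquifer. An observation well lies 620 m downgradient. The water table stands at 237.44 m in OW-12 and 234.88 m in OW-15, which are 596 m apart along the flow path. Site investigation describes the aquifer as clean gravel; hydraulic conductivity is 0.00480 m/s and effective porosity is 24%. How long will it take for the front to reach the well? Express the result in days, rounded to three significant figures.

83.5 days

Hydraulic gradient i = (237.44 − 234.88) / 596 = 2.56 / 596 = 0.004295
K = 0.00480 m/s × 86400 s/d = 414.7 m/d
Darcy flux q = K·i = 414.7 × 0.004295 = 1.781 m/d
Average linear velocity = 1.781 / 0.24 = 7.422 m/d
t = L / v = 620 / 7.422 = 83.53 d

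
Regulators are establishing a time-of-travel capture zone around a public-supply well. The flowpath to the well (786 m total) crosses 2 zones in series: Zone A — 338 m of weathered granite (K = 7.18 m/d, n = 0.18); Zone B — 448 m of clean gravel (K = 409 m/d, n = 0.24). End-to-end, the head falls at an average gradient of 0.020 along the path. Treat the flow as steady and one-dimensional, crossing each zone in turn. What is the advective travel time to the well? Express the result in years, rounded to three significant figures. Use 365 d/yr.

Continuity: the same q passes through each zone, so ΔH = q·Σ(L_j/K_j) — the zones act as resistances in series.
Σ(L/K) = 338/7.18 + 448/409 = 47.08 + 1.095 = 48.17 d
K_eq = L_total / Σ(L/K) = 786 / 48.17 = 16.32 m/d
q = K_eq · i = 16.32 × 0.020 = 0.3263 m/d (same in every zone)
Zone A: v = q/n = 0.3263/0.18 = 1.813 m/d → t_A = 338/1.813 = 186.4 d
Zone B: v = q/n = 0.3263/0.24 = 1.360 m/d → t_B = 448/1.360 = 329.5 d
Total t = 186.4 + 329.5 = 515.9 d
   = 515.9 / 365 = 1.41 yr

1.41 years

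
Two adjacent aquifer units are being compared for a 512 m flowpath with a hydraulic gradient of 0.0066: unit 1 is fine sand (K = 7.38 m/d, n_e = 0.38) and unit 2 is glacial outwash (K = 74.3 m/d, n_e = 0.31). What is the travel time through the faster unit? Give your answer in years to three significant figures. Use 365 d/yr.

Unit 1 (fine sand): v = 7.38×0.0066/0.38 = 0.1282 m/d, t = 512/0.1282 = 3994 d
Unit 2 (glacial outwash): v = 74.3×0.0066/0.31 = 1.582 m/d, t = 512/1.582 = 323.7 d
Faster: 323.7 d / 365 = 0.887 yr

0.887 years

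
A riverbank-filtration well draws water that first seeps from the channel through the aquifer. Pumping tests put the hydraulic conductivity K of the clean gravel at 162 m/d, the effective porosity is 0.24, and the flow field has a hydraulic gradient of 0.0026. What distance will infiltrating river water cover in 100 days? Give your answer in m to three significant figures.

q = Ki = 162 × 0.0026 = 0.4212 m/d
Average linear velocity = 0.4212 / 0.24 = 1.755 m/d
L = v × T = 1.755 × 100 = 175.5 m

176 m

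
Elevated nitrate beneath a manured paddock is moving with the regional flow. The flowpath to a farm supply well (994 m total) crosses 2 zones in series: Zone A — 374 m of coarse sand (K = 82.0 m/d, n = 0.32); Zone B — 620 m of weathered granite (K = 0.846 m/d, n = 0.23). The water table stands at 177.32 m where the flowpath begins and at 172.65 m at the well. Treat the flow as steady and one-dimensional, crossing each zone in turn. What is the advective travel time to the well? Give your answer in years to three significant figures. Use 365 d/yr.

Total head drop ΔH = 177.32 − 172.65 = 4.67 m
Continuity: the same q passes through each zone, so ΔH = q·Σ(L_j/K_j) — the zones act as resistances in series.
Σ(L/K) = 374/82.0 + 620/0.846 = 4.561 + 732.9 = 737.4 d
q = ΔH / Σ(L/K) = 4.67 / 737.4 = 0.006333 m/d (same in every zone)
Zone A: v = q/n = 0.006333/0.32 = 0.01979 m/d → t_A = 374/0.01979 = 18900 d
Zone B: v = q/n = 0.006333/0.23 = 0.02753 m/d → t_B = 620/0.02753 = 22520 d
Total t = 18900 + 22520 = 41420 d
   = 41420 / 365 = 113 yr

113 years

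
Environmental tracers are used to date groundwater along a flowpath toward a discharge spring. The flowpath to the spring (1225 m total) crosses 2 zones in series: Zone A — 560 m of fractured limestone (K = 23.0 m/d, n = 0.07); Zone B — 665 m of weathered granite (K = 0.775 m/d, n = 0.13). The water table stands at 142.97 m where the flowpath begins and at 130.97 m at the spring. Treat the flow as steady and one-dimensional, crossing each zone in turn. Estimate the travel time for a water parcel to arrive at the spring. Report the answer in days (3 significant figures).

Total head drop ΔH = 142.97 − 130.97 = 12.00 m
Steady 1-D flow in series ⇒ the Darcy flux q is identical in every zone and the zone head losses add (resistances L/K in series).
Σ(L/K) = 560/23.0 + 665/0.775 = 24.35 + 858.1 = 882.4 d
q = ΔH / Σ(L/K) = 12.00 / 882.4 = 0.01360 m/d (same in every zone)
Zone A: v = q/n = 0.01360/0.07 = 0.1943 m/d → t_A = 560/0.1943 = 2883 d
Zone B: v = q/n = 0.01360/0.13 = 0.1046 m/d → t_B = 665/0.1046 = 6357 d
Total t = 2883 + 6357 = 9240 d

9240 days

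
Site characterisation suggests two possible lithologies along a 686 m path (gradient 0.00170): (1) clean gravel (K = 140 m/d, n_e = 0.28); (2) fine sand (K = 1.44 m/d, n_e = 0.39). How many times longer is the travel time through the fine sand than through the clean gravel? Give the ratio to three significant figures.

Unit 1 (clean gravel): v = 140×0.0017/0.28 = 0.8500 m/d, t = 686/0.8500 = 807.1 d
Unit 2 (fine sand): v = 1.44×0.0017/0.39 = 0.006277 m/d, t = 686/0.006277 = 109300 d
t(fine sand) / t(clean gravel) = 109300/807.1 = 135

135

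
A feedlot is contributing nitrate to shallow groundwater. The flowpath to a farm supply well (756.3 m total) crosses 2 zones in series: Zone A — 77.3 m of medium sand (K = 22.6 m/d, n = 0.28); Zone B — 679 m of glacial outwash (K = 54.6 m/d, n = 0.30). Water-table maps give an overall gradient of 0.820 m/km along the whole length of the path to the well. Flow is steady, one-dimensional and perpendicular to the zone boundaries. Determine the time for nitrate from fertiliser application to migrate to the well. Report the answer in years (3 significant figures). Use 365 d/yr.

15.8 years

Steady 1-D flow in series ⇒ the Darcy flux q is identical in every zone and the zone head losses add (resistances L/K in series).
Σ(L/K) = 77.3/22.6 + 679/54.6 = 3.420 + 12.44 = 15.86 d
K_eq = L_total / Σ(L/K) = 756.3 / 15.86 = 47.70 m/d
q = K_eq · i = 47.70 × 8.2e-4 = 0.03911 m/d (same in every zone)
Zone A: v = q/n = 0.03911/0.28 = 0.1397 m/d → t_A = 77.3/0.1397 = 553.4 d
Zone B: v = q/n = 0.03911/0.30 = 0.1304 m/d → t_B = 679/0.1304 = 5208 d
Total t = 553.4 + 5208 = 5762 d
   = 5762 / 365 = 15.8 yr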